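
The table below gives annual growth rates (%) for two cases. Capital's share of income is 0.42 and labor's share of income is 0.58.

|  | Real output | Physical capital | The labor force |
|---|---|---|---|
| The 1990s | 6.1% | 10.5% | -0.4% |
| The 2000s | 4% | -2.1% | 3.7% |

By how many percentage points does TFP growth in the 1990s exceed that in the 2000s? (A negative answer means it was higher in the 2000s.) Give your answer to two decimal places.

Labor's share = 1 − 0.42 = 0.58.
The 1990s: TFP = 6.1 − 4.41 + 0.232 = 1.922%.
The 2000s: TFP = 4 + 0.882 − 2.146 = 2.736%.
Difference = 1.922 − (2.736) = -0.814 pp.

-0.81 percentage points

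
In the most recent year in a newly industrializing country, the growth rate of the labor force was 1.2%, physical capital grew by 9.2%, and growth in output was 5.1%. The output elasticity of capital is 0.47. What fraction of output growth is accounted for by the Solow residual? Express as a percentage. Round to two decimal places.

Labor's share = 1 − 0.47 = 0.53.
Physical capital: 0.47 × 9.2 = 4.324 pp.
The labor force: 0.53 × 1.2 = 0.636 pp.
TFP growth = 5.1 − 4.96 = 0.14%.
TFP share of growth = 0.14 / 5.1 × 100 = 2.7451%.

2.75%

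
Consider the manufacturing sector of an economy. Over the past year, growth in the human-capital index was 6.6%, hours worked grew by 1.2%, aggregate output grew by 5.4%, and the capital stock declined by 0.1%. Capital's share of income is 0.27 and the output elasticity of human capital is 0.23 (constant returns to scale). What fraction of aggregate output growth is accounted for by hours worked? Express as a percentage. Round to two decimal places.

11.11%

Labor's share = 1 − 0.27 − 0.23 = 0.5.
Hours worked contributed 0.5 × 1.2 = 0.6 pp.
Share of growth = 0.6 / 5.4 × 100 = 11.1111%.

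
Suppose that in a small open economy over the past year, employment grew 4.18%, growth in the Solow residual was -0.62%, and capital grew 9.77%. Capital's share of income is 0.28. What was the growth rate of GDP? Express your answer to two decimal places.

Labor's share = 1 − 0.28 = 0.72.
Capital: 0.28 × 9.77 = 2.7356 pp.
Employment: 0.72 × 4.18 = 3.0096 pp.
Output growth = -0.62 + 5.7452 = 5.1252%.

5.13%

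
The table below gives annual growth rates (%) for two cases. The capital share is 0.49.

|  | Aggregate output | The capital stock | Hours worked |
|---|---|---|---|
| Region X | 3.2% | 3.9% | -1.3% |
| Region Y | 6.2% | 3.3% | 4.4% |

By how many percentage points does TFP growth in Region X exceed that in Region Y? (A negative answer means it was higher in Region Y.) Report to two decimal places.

Labor's share = 1 − 0.49 = 0.51.
Region X: TFP = 3.2 − 1.911 + 0.663 = 1.952%.
Region Y: TFP = 6.2 − 1.617 − 2.244 = 2.339%.
Difference = 1.952 − (2.339) = -0.387 pp.

-0.39 percentage points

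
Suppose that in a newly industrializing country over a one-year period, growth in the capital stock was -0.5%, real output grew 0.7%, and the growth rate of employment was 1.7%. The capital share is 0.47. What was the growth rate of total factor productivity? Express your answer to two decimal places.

Total factor productivity growth was 0.03%.

Labor's share = 1 − 0.47 = 0.53.
The capital stock: 0.47 × (-0.5) = -0.235 pp.
Employment: 0.53 × 1.7 = 0.901 pp.
TFP growth = 0.7 − 0.666 = 0.034%.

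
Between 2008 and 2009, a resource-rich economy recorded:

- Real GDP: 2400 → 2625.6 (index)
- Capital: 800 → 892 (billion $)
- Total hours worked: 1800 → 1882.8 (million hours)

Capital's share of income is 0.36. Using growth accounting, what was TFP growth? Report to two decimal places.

TFP growth was 2.32%.

Real GDP growth = (2625.6 − 2400) / 2400 = 9.4%.
Capital growth = (892 − 800) / 800 = 11.5%.
Total hours worked growth = (1882.8 − 1800) / 1800 = 4.6%.
Labor's share = 1 − 0.36 = 0.64.
Capital: 0.36 × 11.5 = 4.14 pp.
Total hours worked: 0.64 × 4.6 = 2.944 pp.
TFP growth = 9.4 − 7.084 = 2.316%.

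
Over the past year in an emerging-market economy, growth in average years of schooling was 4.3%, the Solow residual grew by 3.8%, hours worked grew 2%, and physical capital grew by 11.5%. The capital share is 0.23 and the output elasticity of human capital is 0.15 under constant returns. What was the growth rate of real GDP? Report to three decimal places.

8.330%

Labor's share = 1 − 0.23 − 0.15 = 0.62.
Physical capital: 0.23 × 11.5 = 2.645 pp.
Average years of schooling: 0.15 × 4.3 = 0.645 pp.
Hours worked: 0.62 × 2 = 1.24 pp.
Output growth = 3.8 + 4.53 = 8.33%.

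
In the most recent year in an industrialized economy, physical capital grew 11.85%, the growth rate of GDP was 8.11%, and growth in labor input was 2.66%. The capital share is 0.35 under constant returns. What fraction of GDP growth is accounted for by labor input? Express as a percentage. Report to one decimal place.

21.3%

Labor's share = 1 − 0.35 = 0.65.
Labor input contributed 0.65 × 2.66 = 1.729 pp.
Share of growth = 1.729 / 8.11 × 100 = 21.319%.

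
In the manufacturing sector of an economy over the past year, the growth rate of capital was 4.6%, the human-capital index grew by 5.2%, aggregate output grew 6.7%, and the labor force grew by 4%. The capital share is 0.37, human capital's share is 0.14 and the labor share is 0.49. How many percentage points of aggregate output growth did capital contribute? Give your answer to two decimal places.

Contribution = share × growth = 0.37 × 4.6 = 1.702 pp.

1.70 percentage points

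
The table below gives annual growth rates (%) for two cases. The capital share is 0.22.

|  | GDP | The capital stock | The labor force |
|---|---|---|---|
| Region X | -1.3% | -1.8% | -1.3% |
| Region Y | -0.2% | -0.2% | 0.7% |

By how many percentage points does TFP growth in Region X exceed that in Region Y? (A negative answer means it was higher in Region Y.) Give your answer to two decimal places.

0.81 percentage points

Labor's share = 1 − 0.22 = 0.78.
Region X: TFP = -1.3 + 0.396 + 1.014 = 0.11%.
Region Y: TFP = -0.2 + 0.044 − 0.546 = -0.702%.
Difference = 0.11 − (-0.702) = 0.812 pp.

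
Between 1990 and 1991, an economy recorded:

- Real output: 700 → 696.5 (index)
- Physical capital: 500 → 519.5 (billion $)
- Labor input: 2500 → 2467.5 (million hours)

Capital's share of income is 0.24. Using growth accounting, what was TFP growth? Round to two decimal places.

Real output growth = (696.5 − 700) / 700 = -0.5%.
Physical capital growth = (519.5 − 500) / 500 = 3.9%.
Labor input growth = (2467.5 − 2500) / 2500 = -1.3%.
Labor's share = 1 − 0.24 = 0.76.
Physical capital: 0.24 × 3.9 = 0.936 pp.
Labor input: 0.76 × (-1.3) = -0.988 pp.
TFP growth = -0.5 + 0.052 = -0.448%.

-0.45%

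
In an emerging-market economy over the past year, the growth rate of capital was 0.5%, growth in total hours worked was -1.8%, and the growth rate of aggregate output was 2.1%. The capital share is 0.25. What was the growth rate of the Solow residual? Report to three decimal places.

The Solow residual growth was 3.325%.

Labor's share = 1 − 0.25 = 0.75.
Capital: 0.25 × 0.5 = 0.125 pp.
Total hours worked: 0.75 × (-1.8) = -1.35 pp.
TFP growth = 2.1 + 1.225 = 3.325%.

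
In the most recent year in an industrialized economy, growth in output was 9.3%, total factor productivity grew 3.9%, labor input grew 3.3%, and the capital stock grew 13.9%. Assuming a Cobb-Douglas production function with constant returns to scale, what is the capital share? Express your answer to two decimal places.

gY = gA + α·gK + (1−α)·gL, so gY − gA − gL = α(gK − gL).
9.3 − 3.9 − 3.3 = α × (13.9 − 3.3).
2.1 = 10.6 α, so α = 0.1981.

The capital share is 0.20.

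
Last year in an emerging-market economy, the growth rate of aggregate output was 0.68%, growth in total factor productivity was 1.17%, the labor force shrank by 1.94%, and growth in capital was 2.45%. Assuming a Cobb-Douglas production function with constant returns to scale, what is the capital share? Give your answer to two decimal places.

The capital share is 0.33.

gY = gA + α·gK + (1−α)·gL, so gY − gA − gL = α(gK − gL).
0.68 − 1.17 + 1.94 = α × (2.45 − (-1.94)).
1.45 = 4.39 α, so α = 0.3303.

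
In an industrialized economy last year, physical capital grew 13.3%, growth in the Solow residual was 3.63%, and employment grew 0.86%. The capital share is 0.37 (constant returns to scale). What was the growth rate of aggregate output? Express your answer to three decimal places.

9.093%

Labor's share = 1 − 0.37 = 0.63.
Physical capital: 0.37 × 13.3 = 4.921 pp.
Employment: 0.63 × 0.86 = 0.5418 pp.
Output growth = 3.63 + 5.4628 = 9.0928%.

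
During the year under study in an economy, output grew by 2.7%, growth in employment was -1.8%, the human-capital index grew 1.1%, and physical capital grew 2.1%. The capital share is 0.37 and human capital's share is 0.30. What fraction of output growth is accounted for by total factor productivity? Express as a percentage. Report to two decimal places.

81.00%

Labor's share = 1 − 0.37 − 0.3 = 0.33.
Physical capital: 0.37 × 2.1 = 0.777 pp.
The human-capital index: 0.3 × 1.1 = 0.33 pp.
Employment: 0.33 × (-1.8) = -0.594 pp.
TFP growth = 2.7 − 0.513 = 2.187%.
TFP share of growth = 2.187 / 2.7 × 100 = 81%.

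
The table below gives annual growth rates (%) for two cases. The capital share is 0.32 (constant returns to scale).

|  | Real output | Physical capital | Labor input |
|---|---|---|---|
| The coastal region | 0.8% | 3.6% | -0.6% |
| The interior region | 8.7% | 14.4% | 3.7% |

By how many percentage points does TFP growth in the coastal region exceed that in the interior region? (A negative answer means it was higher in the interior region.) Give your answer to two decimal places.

Labor's share = 1 − 0.32 = 0.68.
The coastal region: TFP = 0.8 − 1.152 + 0.408 = 0.056%.
The interior region: TFP = 8.7 − 4.608 − 2.516 = 1.576%.
Difference = 0.056 − (1.576) = -1.52 pp.

-1.52 percentage points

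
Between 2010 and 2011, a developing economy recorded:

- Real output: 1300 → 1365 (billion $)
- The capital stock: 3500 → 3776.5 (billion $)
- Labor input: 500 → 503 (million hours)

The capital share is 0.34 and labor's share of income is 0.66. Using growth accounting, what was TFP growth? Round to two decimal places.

TFP growth was 1.92%.

Real output growth = (1365 − 1300) / 1300 = 5%.
The capital stock growth = (3776.5 − 3500) / 3500 = 7.9%.
Labor input growth = (503 − 500) / 500 = 0.6%.
Labor's share = 1 − 0.34 = 0.66.
The capital stock: 0.34 × 7.9 = 2.686 pp.
Labor input: 0.66 × 0.6 = 0.396 pp.
TFP growth = 5 − 3.082 = 1.918%.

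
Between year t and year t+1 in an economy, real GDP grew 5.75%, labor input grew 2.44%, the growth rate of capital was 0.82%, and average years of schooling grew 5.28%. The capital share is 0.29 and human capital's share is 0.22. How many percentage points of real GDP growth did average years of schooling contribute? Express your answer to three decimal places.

Contribution = share × growth = 0.22 × 5.28 = 1.1616 pp.

1.162 pp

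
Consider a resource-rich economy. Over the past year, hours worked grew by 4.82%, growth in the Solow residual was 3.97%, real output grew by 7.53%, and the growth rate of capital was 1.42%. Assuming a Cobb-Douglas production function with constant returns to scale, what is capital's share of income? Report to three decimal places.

Capital's share of income is 0.371.

gY = gA + α·gK + (1−α)·gL, so gY − gA − gL = α(gK − gL).
7.53 − 3.97 − 4.82 = α × (1.42 − 4.82).
-1.26 = -3.4 α, so α = 0.37059.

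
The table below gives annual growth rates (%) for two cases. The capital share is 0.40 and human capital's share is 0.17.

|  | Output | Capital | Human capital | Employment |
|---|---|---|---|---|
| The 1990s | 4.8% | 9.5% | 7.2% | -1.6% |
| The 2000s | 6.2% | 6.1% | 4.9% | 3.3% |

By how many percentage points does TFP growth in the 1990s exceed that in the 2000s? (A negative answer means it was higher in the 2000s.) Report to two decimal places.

Labor's share = 1 − 0.4 − 0.17 = 0.43.
The 1990s: TFP = 4.8 − 3.8 − 1.224 + 0.688 = 0.464%.
The 2000s: TFP = 6.2 − 2.44 − 0.833 − 1.419 = 1.508%.
Difference = 0.464 − (1.508) = -1.044 pp.

-1.04 percentage points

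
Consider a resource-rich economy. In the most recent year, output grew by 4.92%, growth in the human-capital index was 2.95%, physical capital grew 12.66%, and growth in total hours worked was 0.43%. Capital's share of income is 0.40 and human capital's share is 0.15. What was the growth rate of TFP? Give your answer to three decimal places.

Labor's share = 1 − 0.4 − 0.15 = 0.45.
Physical capital: 0.4 × 12.66 = 5.064 pp.
The human-capital index: 0.15 × 2.95 = 0.4425 pp.
Total hours worked: 0.45 × 0.43 = 0.1935 pp.
TFP growth = 4.92 − 5.7 = -0.78%.

-0.780%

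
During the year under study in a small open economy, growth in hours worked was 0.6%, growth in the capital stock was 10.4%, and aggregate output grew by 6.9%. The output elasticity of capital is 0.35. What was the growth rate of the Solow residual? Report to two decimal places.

Labor's share = 1 − 0.35 = 0.65.
The capital stock: 0.35 × 10.4 = 3.64 pp.
Hours worked: 0.65 × 0.6 = 0.39 pp.
TFP growth = 6.9 − 4.03 = 2.87%.

2.87%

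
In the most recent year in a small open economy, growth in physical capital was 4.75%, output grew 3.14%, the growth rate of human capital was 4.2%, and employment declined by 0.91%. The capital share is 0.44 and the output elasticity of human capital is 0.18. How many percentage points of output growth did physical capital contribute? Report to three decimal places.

2.090

Contribution = share × growth = 0.44 × 4.75 = 2.09 pp.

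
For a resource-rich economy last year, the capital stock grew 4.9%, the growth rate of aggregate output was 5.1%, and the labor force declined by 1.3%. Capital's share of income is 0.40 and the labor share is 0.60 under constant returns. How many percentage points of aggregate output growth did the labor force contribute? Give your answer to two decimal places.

Labor's share = 1 − 0.4 = 0.6.
Contribution = share × growth = 0.6 × (-1.3) = -0.78 pp.

-0.78 pp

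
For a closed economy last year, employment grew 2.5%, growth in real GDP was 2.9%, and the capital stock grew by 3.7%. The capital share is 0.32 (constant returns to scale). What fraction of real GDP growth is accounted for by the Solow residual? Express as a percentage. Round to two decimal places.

0.55%

Labor's share = 1 − 0.32 = 0.68.
The capital stock: 0.32 × 3.7 = 1.184 pp.
Employment: 0.68 × 2.5 = 1.7 pp.
TFP growth = 2.9 − 2.884 = 0.016%.
TFP share of growth = 0.016 / 2.9 × 100 = 0.5517%.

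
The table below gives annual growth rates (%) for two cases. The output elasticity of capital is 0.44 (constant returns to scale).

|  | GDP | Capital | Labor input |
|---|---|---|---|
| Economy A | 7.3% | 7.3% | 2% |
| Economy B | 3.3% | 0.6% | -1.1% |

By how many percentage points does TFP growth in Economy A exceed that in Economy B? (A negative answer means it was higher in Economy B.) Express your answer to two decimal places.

Labor's share = 1 − 0.44 = 0.56.
Economy A: TFP = 7.3 − 3.212 − 1.12 = 2.968%.
Economy B: TFP = 3.3 − 0.264 + 0.616 = 3.652%.
Difference = 2.968 − (3.652) = -0.684 pp.

-0.68 percentage points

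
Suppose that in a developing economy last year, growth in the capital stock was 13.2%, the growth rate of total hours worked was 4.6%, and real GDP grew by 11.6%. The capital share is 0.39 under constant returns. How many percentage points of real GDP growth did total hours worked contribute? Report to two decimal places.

Labor's share = 1 − 0.39 = 0.61.
Contribution = share × growth = 0.61 × 4.6 = 2.806 pp.

2.81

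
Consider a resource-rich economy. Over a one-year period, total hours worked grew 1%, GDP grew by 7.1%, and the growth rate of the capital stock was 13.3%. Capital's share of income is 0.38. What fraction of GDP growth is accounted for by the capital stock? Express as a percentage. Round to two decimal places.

The capital stock contributed 0.38 × 13.3 = 5.054 pp.
Share of growth = 5.054 / 7.1 × 100 = 71.1831%.

71.18%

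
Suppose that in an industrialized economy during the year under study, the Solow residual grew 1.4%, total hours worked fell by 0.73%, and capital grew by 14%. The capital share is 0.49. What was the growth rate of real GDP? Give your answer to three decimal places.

7.888%

Labor's share = 1 − 0.49 = 0.51.
Capital: 0.49 × 14 = 6.86 pp.
Total hours worked: 0.51 × (-0.73) = -0.3723 pp.
Output growth = 1.4 + 6.4877 = 7.8877%.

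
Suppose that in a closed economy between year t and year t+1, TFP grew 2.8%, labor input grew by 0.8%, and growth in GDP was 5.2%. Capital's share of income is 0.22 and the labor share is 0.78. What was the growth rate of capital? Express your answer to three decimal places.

Labor's share = 1 − 0.22 = 0.78.
gY = gA + 0.78×0.8 + 0.22×g.
0.22×g = 5.2 − 2.8 − 0.624 = 1.776.
g = 1.776 / 0.22 = 8.07273%.

Capital growth was 8.073%.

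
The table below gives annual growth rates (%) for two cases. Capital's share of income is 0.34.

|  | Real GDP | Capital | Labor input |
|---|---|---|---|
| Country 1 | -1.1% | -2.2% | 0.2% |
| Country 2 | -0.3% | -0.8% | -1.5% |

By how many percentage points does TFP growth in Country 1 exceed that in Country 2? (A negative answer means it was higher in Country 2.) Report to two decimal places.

Labor's share = 1 − 0.34 = 0.66.
Country 1: TFP = -1.1 + 0.748 − 0.132 = -0.484%.
Country 2: TFP = -0.3 + 0.272 + 0.99 = 0.962%.
Difference = -0.484 − (0.962) = -1.446 pp.

-1.45 percentage points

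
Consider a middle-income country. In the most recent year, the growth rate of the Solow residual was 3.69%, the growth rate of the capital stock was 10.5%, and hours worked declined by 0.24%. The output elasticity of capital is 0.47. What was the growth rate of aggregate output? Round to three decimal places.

Labor's share = 1 − 0.47 = 0.53.
The capital stock: 0.47 × 10.5 = 4.935 pp.
Hours worked: 0.53 × (-0.24) = -0.1272 pp.
Output growth = 3.69 + 4.8078 = 8.4978%.

8.498%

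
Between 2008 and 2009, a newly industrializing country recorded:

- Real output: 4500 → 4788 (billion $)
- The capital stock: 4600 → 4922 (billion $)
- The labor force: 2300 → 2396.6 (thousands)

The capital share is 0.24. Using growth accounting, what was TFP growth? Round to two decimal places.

Real output growth = (4788 − 4500) / 4500 = 6.4%.
The capital stock growth = (4922 − 4600) / 4600 = 7%.
The labor force growth = (2396.6 − 2300) / 2300 = 4.2%.
Labor's share = 1 − 0.24 = 0.76.
The capital stock: 0.24 × 7 = 1.68 pp.
The labor force: 0.76 × 4.2 = 3.192 pp.
TFP growth = 6.4 − 4.872 = 1.528%.

1.53%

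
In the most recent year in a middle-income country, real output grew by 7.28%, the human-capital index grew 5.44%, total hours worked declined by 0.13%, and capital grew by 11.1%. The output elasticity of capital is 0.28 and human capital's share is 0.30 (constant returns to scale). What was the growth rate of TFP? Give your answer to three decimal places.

Labor's share = 1 − 0.28 − 0.3 = 0.42.
Capital: 0.28 × 11.1 = 3.108 pp.
The human-capital index: 0.3 × 5.44 = 1.632 pp.
Total hours worked: 0.42 × (-0.13) = -0.0546 pp.
TFP growth = 7.28 − 4.6854 = 2.5946%.

2.595%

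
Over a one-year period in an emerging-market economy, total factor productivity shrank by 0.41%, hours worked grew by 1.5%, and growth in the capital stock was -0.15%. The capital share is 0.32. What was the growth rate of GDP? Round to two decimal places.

GDP grew 0.56%.

Labor's share = 1 − 0.32 = 0.68.
The capital stock: 0.32 × (-0.15) = -0.048 pp.
Hours worked: 0.68 × 1.5 = 1.02 pp.
Output growth = -0.41 + 0.972 = 0.562%.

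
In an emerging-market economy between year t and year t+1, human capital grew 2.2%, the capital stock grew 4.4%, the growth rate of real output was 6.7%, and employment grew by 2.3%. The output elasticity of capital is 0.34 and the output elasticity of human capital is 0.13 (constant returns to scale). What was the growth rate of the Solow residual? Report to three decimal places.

Labor's share = 1 − 0.34 − 0.13 = 0.53.
The capital stock: 0.34 × 4.4 = 1.496 pp.
Human capital: 0.13 × 2.2 = 0.286 pp.
Employment: 0.53 × 2.3 = 1.219 pp.
TFP growth = 6.7 − 3.001 = 3.699%.

The Solow residual grew 3.699%.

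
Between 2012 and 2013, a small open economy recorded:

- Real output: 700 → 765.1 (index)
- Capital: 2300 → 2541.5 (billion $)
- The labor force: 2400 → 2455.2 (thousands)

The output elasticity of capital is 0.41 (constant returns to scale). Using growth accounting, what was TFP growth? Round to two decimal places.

3.64%

Real output growth = (765.1 − 700) / 700 = 9.3%.
Capital growth = (2541.5 − 2300) / 2300 = 10.5%.
The labor force growth = (2455.2 − 2400) / 2400 = 2.3%.
Labor's share = 1 − 0.41 = 0.59.
Capital: 0.41 × 10.5 = 4.305 pp.
The labor force: 0.59 × 2.3 = 1.357 pp.
TFP growth = 9.3 − 5.662 = 3.638%.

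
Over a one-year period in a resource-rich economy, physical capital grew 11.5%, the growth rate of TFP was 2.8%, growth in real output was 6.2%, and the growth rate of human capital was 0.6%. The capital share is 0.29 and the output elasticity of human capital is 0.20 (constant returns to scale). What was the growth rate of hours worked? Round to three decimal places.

Labor's share = 1 − 0.29 − 0.2 = 0.51.
gY = gA + 0.29×11.5 + 0.2×0.6 + 0.51×g.
0.51×g = 6.2 − 2.8 − 3.455 = -0.055.
g = -0.055 / 0.51 = -0.10784%.

-0.108%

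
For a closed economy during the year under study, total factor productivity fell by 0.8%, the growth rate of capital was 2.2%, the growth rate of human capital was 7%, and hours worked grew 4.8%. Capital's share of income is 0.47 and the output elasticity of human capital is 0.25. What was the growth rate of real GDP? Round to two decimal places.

Labor's share = 1 − 0.47 − 0.25 = 0.28.
Capital: 0.47 × 2.2 = 1.034 pp.
Human capital: 0.25 × 7 = 1.75 pp.
Hours worked: 0.28 × 4.8 = 1.344 pp.
Output growth = -0.8 + 4.128 = 3.328%.

3.33%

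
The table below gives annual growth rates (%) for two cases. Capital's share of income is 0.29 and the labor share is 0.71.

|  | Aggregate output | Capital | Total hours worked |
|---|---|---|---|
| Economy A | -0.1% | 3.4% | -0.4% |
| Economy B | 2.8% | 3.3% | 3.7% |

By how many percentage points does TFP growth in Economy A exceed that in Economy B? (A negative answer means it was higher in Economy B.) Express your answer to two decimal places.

-0.02 percentage points

Labor's share = 1 − 0.29 = 0.71.
Economy A: TFP = -0.1 − 0.986 + 0.284 = -0.802%.
Economy B: TFP = 2.8 − 0.957 − 2.627 = -0.784%.
Difference = -0.802 − (-0.784) = -0.018 pp.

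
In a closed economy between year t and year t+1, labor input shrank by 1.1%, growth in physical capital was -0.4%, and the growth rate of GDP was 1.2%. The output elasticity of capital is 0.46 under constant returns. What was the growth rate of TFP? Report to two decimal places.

1.98%

Labor's share = 1 − 0.46 = 0.54.
Physical capital: 0.46 × (-0.4) = -0.184 pp.
Labor input: 0.54 × (-1.1) = -0.594 pp.
TFP growth = 1.2 + 0.778 = 1.978%.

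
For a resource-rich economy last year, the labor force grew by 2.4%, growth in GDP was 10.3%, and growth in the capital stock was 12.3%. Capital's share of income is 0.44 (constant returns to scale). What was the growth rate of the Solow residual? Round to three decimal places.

3.544%

Labor's share = 1 − 0.44 = 0.56.
The capital stock: 0.44 × 12.3 = 5.412 pp.
The labor force: 0.56 × 2.4 = 1.344 pp.
TFP growth = 10.3 − 6.756 = 3.544%.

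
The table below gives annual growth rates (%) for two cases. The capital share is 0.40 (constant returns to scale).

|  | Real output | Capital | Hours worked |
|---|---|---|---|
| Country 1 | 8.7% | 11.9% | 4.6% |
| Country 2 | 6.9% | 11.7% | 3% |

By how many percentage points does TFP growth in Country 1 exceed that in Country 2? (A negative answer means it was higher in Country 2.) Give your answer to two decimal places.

0.76 percentage points

Labor's share = 1 − 0.4 = 0.6.
Country 1: TFP = 8.7 − 4.76 − 2.76 = 1.18%.
Country 2: TFP = 6.9 − 4.68 − 1.8 = 0.42%.
Difference = 1.18 − (0.42) = 0.76 pp.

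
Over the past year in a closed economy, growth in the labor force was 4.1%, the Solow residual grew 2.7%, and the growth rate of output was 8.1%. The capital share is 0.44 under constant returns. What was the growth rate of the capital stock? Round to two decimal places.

The capital stock grew 7.05%.

Labor's share = 1 − 0.44 = 0.56.
gY = gA + 0.56×4.1 + 0.44×g.
0.44×g = 8.1 − 2.7 − 2.296 = 3.104.
g = 3.104 / 0.44 = 7.0545%.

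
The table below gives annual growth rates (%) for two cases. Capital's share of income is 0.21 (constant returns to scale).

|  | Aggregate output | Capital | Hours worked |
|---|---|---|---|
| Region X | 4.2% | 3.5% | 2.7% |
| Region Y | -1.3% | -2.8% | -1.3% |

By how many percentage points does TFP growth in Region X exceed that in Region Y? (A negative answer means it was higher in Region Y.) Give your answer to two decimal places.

Labor's share = 1 − 0.21 = 0.79.
Region X: TFP = 4.2 − 0.735 − 2.133 = 1.332%.
Region Y: TFP = -1.3 + 0.588 + 1.027 = 0.315%.
Difference = 1.332 − (0.315) = 1.017 pp.

1.02 percentage points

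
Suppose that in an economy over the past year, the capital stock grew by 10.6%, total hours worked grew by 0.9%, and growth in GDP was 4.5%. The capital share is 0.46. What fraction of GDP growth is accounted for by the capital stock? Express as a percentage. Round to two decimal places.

The capital stock contributed 0.46 × 10.6 = 4.876 pp.
Share of growth = 4.876 / 4.5 × 100 = 108.3556%.

108.36%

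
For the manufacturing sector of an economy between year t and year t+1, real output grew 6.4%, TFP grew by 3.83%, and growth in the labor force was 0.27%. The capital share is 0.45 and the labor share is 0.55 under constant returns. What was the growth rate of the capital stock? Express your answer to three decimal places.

Labor's share = 1 − 0.45 = 0.55.
gY = gA + 0.55×0.27 + 0.45×g.
0.45×g = 6.4 − 3.83 − 0.1485 = 2.4215.
g = 2.4215 / 0.45 = 5.38111%.

5.381%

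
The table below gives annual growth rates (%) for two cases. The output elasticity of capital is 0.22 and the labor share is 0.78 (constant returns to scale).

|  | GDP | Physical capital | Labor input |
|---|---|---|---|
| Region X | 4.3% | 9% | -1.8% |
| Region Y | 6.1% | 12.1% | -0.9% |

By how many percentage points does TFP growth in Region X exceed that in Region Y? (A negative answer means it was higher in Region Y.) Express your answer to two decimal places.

Labor's share = 1 − 0.22 = 0.78.
Region X: TFP = 4.3 − 1.98 + 1.404 = 3.724%.
Region Y: TFP = 6.1 − 2.662 + 0.702 = 4.14%.
Difference = 3.724 − (4.14) = -0.416 pp.

-0.42 percentage points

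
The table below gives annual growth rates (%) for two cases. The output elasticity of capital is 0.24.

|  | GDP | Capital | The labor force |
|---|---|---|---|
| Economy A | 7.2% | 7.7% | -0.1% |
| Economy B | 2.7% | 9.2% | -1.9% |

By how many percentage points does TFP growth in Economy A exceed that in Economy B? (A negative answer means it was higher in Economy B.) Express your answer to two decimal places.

3.49 percentage points

Labor's share = 1 − 0.24 = 0.76.
Economy A: TFP = 7.2 − 1.848 + 0.076 = 5.428%.
Economy B: TFP = 2.7 − 2.208 + 1.444 = 1.936%.
Difference = 5.428 − (1.936) = 3.492 pp.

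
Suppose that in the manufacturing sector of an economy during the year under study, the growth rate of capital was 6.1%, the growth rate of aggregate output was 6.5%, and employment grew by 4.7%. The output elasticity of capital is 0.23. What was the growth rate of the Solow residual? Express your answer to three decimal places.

Labor's share = 1 − 0.23 = 0.77.
Capital: 0.23 × 6.1 = 1.403 pp.
Employment: 0.77 × 4.7 = 3.619 pp.
TFP growth = 6.5 − 5.022 = 1.478%.

1.478%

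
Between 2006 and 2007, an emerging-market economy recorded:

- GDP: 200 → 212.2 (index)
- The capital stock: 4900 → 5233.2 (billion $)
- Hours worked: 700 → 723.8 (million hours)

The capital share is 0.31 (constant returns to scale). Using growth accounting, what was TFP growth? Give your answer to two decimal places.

GDP growth = (212.2 − 200) / 200 = 6.1%.
The capital stock growth = (5233.2 − 4900) / 4900 = 6.8%.
Hours worked growth = (723.8 − 700) / 700 = 3.4%.
Labor's share = 1 − 0.31 = 0.69.
The capital stock: 0.31 × 6.8 = 2.108 pp.
Hours worked: 0.69 × 3.4 = 2.346 pp.
TFP growth = 6.1 − 4.454 = 1.646%.

TFP grew 1.65%.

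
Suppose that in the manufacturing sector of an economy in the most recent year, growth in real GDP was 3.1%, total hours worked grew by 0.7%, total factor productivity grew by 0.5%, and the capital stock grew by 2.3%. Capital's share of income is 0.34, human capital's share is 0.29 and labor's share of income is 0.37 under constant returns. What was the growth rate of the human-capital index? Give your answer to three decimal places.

Labor's share = 1 − 0.34 − 0.29 = 0.37.
gY = gA + 0.34×2.3 + 0.37×0.7 + 0.29×g.
0.29×g = 3.1 − 0.5 − 1.041 = 1.559.
g = 1.559 / 0.29 = 5.37586%.

5.376%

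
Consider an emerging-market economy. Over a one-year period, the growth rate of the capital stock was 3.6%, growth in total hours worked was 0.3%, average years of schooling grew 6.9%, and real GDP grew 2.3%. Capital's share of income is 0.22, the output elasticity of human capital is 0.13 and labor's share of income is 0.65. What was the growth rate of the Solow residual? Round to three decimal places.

Labor's share = 1 − 0.22 − 0.13 = 0.65.
The capital stock: 0.22 × 3.6 = 0.792 pp.
Average years of schooling: 0.13 × 6.9 = 0.897 pp.
Total hours worked: 0.65 × 0.3 = 0.195 pp.
TFP growth = 2.3 − 1.884 = 0.416%.

0.416%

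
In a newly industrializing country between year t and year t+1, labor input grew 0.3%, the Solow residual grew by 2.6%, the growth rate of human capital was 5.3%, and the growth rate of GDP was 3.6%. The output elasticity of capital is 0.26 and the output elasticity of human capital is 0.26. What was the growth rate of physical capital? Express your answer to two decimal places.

-2.01%

Labor's share = 1 − 0.26 − 0.26 = 0.48.
gY = gA + 0.26×5.3 + 0.48×0.3 + 0.26×g.
0.26×g = 3.6 − 2.6 − 1.522 = -0.522.
g = -0.522 / 0.26 = -2.0077%.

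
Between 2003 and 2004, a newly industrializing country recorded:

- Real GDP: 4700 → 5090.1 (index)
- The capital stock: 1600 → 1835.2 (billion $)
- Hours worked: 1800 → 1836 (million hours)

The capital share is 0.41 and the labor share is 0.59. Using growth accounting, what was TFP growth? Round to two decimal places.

1.09%

Real GDP growth = (5090.1 − 4700) / 4700 = 8.3%.
The capital stock growth = (1835.2 − 1600) / 1600 = 14.7%.
Hours worked growth = (1836 − 1800) / 1800 = 2%.
Labor's share = 1 − 0.41 = 0.59.
The capital stock: 0.41 × 14.7 = 6.027 pp.
Hours worked: 0.59 × 2 = 1.18 pp.
TFP growth = 8.3 − 7.207 = 1.093%.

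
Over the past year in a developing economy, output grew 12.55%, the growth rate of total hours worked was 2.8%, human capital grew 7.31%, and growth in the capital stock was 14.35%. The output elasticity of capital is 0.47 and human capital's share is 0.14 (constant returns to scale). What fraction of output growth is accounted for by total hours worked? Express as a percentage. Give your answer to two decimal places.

Labor's share = 1 − 0.47 − 0.14 = 0.39.
Total hours worked contributed 0.39 × 2.8 = 1.092 pp.
Share of growth = 1.092 / 12.55 × 100 = 8.7012%.

8.70%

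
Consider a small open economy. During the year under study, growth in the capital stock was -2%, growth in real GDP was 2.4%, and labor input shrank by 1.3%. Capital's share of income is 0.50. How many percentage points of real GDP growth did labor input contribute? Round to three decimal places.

Labor's share = 1 − 0.5 = 0.5.
Contribution = share × growth = 0.5 × (-1.3) = -0.65 pp.

-0.650 pp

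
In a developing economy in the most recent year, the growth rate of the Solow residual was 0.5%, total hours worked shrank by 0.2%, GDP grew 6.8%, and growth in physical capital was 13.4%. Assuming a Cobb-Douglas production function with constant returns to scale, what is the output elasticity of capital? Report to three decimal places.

α = 0.478

gY = gA + α·gK + (1−α)·gL, so gY − gA − gL = α(gK − gL).
6.8 − 0.5 + 0.2 = α × (13.4 − (-0.2)).
6.5 = 13.6 α, so α = 0.47794.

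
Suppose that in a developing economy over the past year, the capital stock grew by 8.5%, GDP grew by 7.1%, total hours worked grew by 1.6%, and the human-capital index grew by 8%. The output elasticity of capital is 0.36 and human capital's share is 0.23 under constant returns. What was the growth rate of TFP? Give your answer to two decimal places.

Labor's share = 1 − 0.36 − 0.23 = 0.41.
The capital stock: 0.36 × 8.5 = 3.06 pp.
The human-capital index: 0.23 × 8 = 1.84 pp.
Total hours worked: 0.41 × 1.6 = 0.656 pp.
TFP growth = 7.1 − 5.556 = 1.544%.

1.54%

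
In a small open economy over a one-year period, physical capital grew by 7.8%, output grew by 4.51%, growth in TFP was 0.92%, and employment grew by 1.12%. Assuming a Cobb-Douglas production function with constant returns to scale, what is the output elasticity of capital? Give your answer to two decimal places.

gY = gA + α·gK + (1−α)·gL, so gY − gA − gL = α(gK − gL).
4.51 − 0.92 − 1.12 = α × (7.8 − 1.12).
2.47 = 6.68 α, so α = 0.3698.

α = 0.37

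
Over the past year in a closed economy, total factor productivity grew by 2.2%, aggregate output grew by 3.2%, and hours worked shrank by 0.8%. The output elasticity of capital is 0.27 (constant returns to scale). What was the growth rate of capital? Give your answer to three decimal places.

Labor's share = 1 − 0.27 = 0.73.
gY = gA + 0.73×(-0.8) + 0.27×g.
0.27×g = 3.2 − 2.2 + 0.584 = 1.584.
g = 1.584 / 0.27 = 5.86667%.

Capital grew 5.867%.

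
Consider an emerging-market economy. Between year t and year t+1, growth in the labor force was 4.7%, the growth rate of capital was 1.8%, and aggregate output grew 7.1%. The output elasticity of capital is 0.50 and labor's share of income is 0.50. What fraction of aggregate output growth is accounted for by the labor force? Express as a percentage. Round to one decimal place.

Labor's share = 1 − 0.5 = 0.5.
The labor force contributed 0.5 × 4.7 = 2.35 pp.
Share of growth = 2.35 / 7.1 × 100 = 33.099%.

The labor force accounted for 33.1% of growth.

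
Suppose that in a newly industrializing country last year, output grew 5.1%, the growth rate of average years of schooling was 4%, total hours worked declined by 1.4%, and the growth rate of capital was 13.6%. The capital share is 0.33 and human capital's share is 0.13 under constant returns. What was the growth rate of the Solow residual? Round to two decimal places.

0.85%

Labor's share = 1 − 0.33 − 0.13 = 0.54.
Capital: 0.33 × 13.6 = 4.488 pp.
Average years of schooling: 0.13 × 4 = 0.52 pp.
Total hours worked: 0.54 × (-1.4) = -0.756 pp.
TFP growth = 5.1 − 4.252 = 0.848%.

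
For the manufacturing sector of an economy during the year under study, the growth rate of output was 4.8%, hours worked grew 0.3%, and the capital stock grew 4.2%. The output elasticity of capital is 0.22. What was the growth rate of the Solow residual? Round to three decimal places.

3.642%

Labor's share = 1 − 0.22 = 0.78.
The capital stock: 0.22 × 4.2 = 0.924 pp.
Hours worked: 0.78 × 0.3 = 0.234 pp.
TFP growth = 4.8 − 1.158 = 3.642%.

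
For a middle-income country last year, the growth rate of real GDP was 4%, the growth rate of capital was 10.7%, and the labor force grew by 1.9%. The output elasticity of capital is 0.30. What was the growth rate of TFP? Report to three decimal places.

Labor's share = 1 − 0.3 = 0.7.
Capital: 0.3 × 10.7 = 3.21 pp.
The labor force: 0.7 × 1.9 = 1.33 pp.
TFP growth = 4 − 4.54 = -0.54%.

-0.540%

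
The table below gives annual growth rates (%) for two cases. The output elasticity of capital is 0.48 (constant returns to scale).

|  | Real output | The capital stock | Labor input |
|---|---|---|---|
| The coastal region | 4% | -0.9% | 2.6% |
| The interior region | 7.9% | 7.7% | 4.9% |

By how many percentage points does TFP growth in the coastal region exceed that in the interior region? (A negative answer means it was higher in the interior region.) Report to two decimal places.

Labor's share = 1 − 0.48 = 0.52.
The coastal region: TFP = 4 + 0.432 − 1.352 = 3.08%.
The interior region: TFP = 7.9 − 3.696 − 2.548 = 1.656%.
Difference = 3.08 − (1.656) = 1.424 pp.

1.42 percentage points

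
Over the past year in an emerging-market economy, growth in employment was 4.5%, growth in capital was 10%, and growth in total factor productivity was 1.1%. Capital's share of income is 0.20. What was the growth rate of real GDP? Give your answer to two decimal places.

6.70%

Labor's share = 1 − 0.2 = 0.8.
Capital: 0.2 × 10 = 2 pp.
Employment: 0.8 × 4.5 = 3.6 pp.
Output growth = 1.1 + 5.6 = 6.7%.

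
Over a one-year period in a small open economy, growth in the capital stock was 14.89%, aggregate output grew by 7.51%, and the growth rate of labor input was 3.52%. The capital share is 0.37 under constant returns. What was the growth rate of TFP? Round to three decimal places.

Labor's share = 1 − 0.37 = 0.63.
The capital stock: 0.37 × 14.89 = 5.5093 pp.
Labor input: 0.63 × 3.52 = 2.2176 pp.
TFP growth = 7.51 − 7.7269 = -0.2169%.

-0.217%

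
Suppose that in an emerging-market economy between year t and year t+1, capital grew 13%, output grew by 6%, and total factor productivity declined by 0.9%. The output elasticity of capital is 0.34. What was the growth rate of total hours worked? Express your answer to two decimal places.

3.76%

Labor's share = 1 − 0.34 = 0.66.
gY = gA + 0.34×13 + 0.66×g.
0.66×g = 6 + 0.9 − 4.42 = 2.48.
g = 2.48 / 0.66 = 3.7576%.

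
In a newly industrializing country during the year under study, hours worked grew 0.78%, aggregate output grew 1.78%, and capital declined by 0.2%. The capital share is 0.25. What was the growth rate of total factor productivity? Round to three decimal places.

1.245%

Labor's share = 1 − 0.25 = 0.75.
Capital: 0.25 × (-0.2) = -0.05 pp.
Hours worked: 0.75 × 0.78 = 0.585 pp.
TFP growth = 1.78 − 0.535 = 1.245%.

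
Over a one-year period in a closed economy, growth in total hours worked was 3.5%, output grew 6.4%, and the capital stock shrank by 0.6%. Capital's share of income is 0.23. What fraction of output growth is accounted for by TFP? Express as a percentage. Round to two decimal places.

Labor's share = 1 − 0.23 = 0.77.
The capital stock: 0.23 × (-0.6) = -0.138 pp.
Total hours worked: 0.77 × 3.5 = 2.695 pp.
TFP growth = 6.4 − 2.557 = 3.843%.
TFP share of growth = 3.843 / 6.4 × 100 = 60.0469%.

TFP accounted for 60.05% of growth.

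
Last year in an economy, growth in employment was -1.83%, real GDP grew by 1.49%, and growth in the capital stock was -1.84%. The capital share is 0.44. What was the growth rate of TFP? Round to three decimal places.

3.324%

Labor's share = 1 − 0.44 = 0.56.
The capital stock: 0.44 × (-1.84) = -0.8096 pp.
Employment: 0.56 × (-1.83) = -1.0248 pp.
TFP growth = 1.49 + 1.8344 = 3.3244%.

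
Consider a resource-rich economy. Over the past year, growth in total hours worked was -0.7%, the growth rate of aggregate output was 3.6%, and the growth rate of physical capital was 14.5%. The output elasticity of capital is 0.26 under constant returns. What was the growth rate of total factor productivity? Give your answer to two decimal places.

Total factor productivity grew 0.35%.

Labor's share = 1 − 0.26 = 0.74.
Physical capital: 0.26 × 14.5 = 3.77 pp.
Total hours worked: 0.74 × (-0.7) = -0.518 pp.
TFP growth = 3.6 − 3.252 = 0.348%.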